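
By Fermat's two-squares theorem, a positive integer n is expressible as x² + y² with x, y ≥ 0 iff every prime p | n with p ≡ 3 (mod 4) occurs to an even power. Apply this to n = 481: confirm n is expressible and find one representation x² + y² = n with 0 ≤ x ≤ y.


Step 1: Factor n = 481 = 13 · 37.
Step 2: Check the mod-4 condition on each prime factor: 13 ≡ 1 (mod 4), exponent 1; 37 ≡ 1 (mod 4), exponent 1.
All primes ≡ 3 (mod 4) appear to even exponent (or don't appear), so by the two-squares theorem n IS expressible as a sum of two squares.
Step 3: Build a representation. Here n = 13 · 37 is a product of primes ≡ 1 (mod 4). Each prime p ≡ 1 (mod 4) is itself a sum of two squares; find a² by testing p − a² for a perfect square:
  13: 13 − 1² = 12, 13 − 2² = 9 = 3² ⇒ 13 = 2² + 3².
  37: 37 − 1² = 36 = 6² ⇒ 37 = 1² + 6².
  Combine using the Brahmagupta–Fibonacci identity (a² + b²)(c² + d²) = (ac − bd)² + (ad + bc)² = (ac + bd)² + (ad − bc)²:
  13 · 37 = 481: from (2² + 3²)(1² + 6²), take (2·1 − 3·6, 2·6 + 3·1) = (2 − 18, 12 + 3) = (-16, 15); dropping signs (only squares matter) gives (16, 15); check 16² + 15² = 256 + 225 = 481 ✓.
Step 4: Order so x ≤ y and verify: 15² + 16² = 225 + 256 = 481 = n. ✓

n = 481 = 15² + 16² (one valid representation with x ≤ y).


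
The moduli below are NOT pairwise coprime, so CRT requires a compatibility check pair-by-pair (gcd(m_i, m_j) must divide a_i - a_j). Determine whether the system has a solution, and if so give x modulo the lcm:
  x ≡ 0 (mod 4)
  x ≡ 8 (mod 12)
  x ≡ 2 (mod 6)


Moduli 4, 12, 6 are not pairwise coprime, so CRT works modulo lcm(m_i) when all pairwise compatibility conditions hold.
Pairwise compatibility: gcd(m_i, m_j) must divide a_i - a_j for every pair.
Merge one congruence at a time:
  Start: x ≡ 0 (mod 4).
  Combine with x ≡ 8 (mod 12): gcd(4, 12) = 4; 8 - 0 = 8, which IS divisible by 4, so compatible.
    Write x = 0 + 4·t and substitute into x ≡ 8 (mod 12): 4·t ≡ 8 − 0 = 8 (mod 12).
    Divide the congruence (and modulus) by g = 4: 1·t ≡ 2 (mod 3).
    So t ≡ 2 (mod 3).
    Then x = 0 + 4·2 = 8, valid modulo lcm(4, 12) = 12: x ≡ 8 (mod 12).
  Combine with x ≡ 2 (mod 6): gcd(12, 6) = 6; 2 - 8 = -6, which IS divisible by 6, so compatible.
    Write x = 8 + 12·t and substitute into x ≡ 2 (mod 6): 12·t ≡ 2 − 8 = -6 (mod 6).
    Divide the congruence (and modulus) by g = 6: 2·t ≡ -1 (mod 1).
    Modulo 1 every t works; take t = 0.
    Then x = 8 + 12·0 = 8, valid modulo lcm(12, 6) = 12: x ≡ 8 (mod 12).
Verify: 8 mod 4 = 0, 8 mod 12 = 8, 8 mod 6 = 2.

x ≡ 8 (mod 12).


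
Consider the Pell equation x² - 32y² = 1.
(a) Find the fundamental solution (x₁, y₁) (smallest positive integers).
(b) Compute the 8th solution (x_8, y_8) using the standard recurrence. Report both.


Step 1: Find the fundamental solution (x₁, y₁) of x² - 32y² = 1.
  Expand √32 as a continued fraction. a₀ = ⌊√32⌋ = 5; iterate m_{k+1} = d_k·a_k − m_k, d_{k+1} = (32 − m_{k+1}²)/d_k, a_{k+1} = ⌊(a₀ + m_{k+1})/d_{k+1}⌋ (starting m₀ = 0, d₀ = 1), with convergents p_k = a_k·p_{k-1} + p_{k-2}, q_k = a_k·q_{k-1} + q_{k-2} (p₋₁ = 1, q₋₁ = 0):
  k = 0: a₀ = 5; p₀/q₀ = 5/1; p₀² − 32·q₀² = 25 − 32 = -7.
  k = 1: m = 5, d = 7, a = ⌊(5 + 5)/7⌋ = 1; p/q = (1·5 + 1)/(1·1 + 0) = 6/1; p² − 32·q² = 36 − 32 = 4.
  k = 2: m = 2, d = 4, a = ⌊(5 + 2)/4⌋ = 1; p/q = (1·6 + 5)/(1·1 + 1) = 11/2; p² − 32·q² = 121 − 128 = -7.
  k = 3: m = 2, d = 7, a = ⌊(5 + 2)/7⌋ = 1; p/q = (1·11 + 6)/(1·2 + 1) = 17/3; p² − 32·q² = 289 − 288 = 1.
  The first convergent with p² − 32·q² = 1 gives the fundamental solution (x₁, y₁) = (17, 3).
Step 2: Apply the recurrence (x_{n+1}, y_{n+1}) = (x₁x_n + 32y₁y_n, x₁y_n + y₁x_n) repeatedly.
  From (x_1, y_1) = (17, 3): x_2 = 17·17 + 32·3·3 = 577; y_2 = 17·3 + 3·17 = 102.
  From (x_2, y_2) = (577, 102): x_3 = 17·577 + 32·3·102 = 19601; y_3 = 17·102 + 3·577 = 3465.
  From (x_3, y_3) = (19601, 3465): x_4 = 17·19601 + 32·3·3465 = 665857; y_4 = 17·3465 + 3·19601 = 117708.
  From (x_4, y_4) = (665857, 117708): x_5 = 17·665857 + 32·3·117708 = 22619537; y_5 = 17·117708 + 3·665857 = 3998607.
  From (x_5, y_5) = (22619537, 3998607): x_6 = 17·22619537 + 32·3·3998607 = 768398401; y_6 = 17·3998607 + 3·22619537 = 135834930.
  From (x_6, y_6) = (768398401, 135834930): x_7 = 17·768398401 + 32·3·135834930 = 26102926097; y_7 = 17·135834930 + 3·768398401 = 4614389013.
  From (x_7, y_7) = (26102926097, 4614389013): x_8 = 17·26102926097 + 32·3·4614389013 = 886731088897; y_8 = 17·4614389013 + 3·26102926097 = 156753391512.
Step 3: Verify x_8² - 32·y_8² = 786292024016459316676609 - 786292024016459316676608 = 1 (should be 1). ✓

(x_1, y_1) = (17, 3); (x_8, y_8) = (886731088897, 156753391512).


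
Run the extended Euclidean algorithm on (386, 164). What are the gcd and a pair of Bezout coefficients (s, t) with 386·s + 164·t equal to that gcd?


Euclidean algorithm on (386, 164) — divide until remainder is 0:
  386 = 2 · 164 + 58
  164 = 2 · 58 + 48
  58 = 1 · 48 + 10
  48 = 4 · 10 + 8
  10 = 1 · 8 + 2
  8 = 4 · 2 + 0
gcd(386, 164) = 2.
Track Bezout coefficients alongside the remainders: start with r₀ = 386 = a·1 + b·0 (s = 1, t = 0) and r₁ = 164 = a·0 + b·1 (s = 0, t = 1); each new remainder r_{k+1} = r_{k-1} − q_k·r_k inherits s_{k+1} = s_{k-1} − q_k·s_k, t_{k+1} = t_{k-1} − q_k·t_k, so r_k = a·s_k + b·t_k at every step:
  q = 2: r = 58, s = 1 − 2·0 = 1, t = 0 − 2·1 = -2  (check: 386·1 + 164·(-2) = 58)
  q = 2: r = 48, s = 0 − 2·1 = -2, t = 1 − 2·(-2) = 5  (check: 386·(-2) + 164·5 = 48)
  q = 1: r = 10, s = 1 − 1·(-2) = 3, t = -2 − 1·5 = -7  (check: 386·3 + 164·(-7) = 10)
  q = 4: r = 8, s = -2 − 4·3 = -14, t = 5 − 4·(-7) = 33  (check: 386·(-14) + 164·33 = 8)
  q = 1: r = 2, s = 3 − 1·(-14) = 17, t = -7 − 1·33 = -40  (check: 386·17 + 164·(-40) = 2)
The row with r = 2 (the gcd) gives the Bezout coefficients s = 17, t = -40.
Result: 386 · (17) + 164 · (-40) = 2.

gcd(386, 164) = 2; s = 17, t = -40 (check: 386·17 + 164·(-40) = 2).


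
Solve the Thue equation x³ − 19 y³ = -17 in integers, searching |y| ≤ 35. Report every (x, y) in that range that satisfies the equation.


The equation is x³ - 19y³ = -17. For fixed y, x³ = 19·y³ − 17, so a solution requires the RHS to be a perfect cube.
Strategy: iterate y from -35 to 35, compute RHS = 19·y³ − 17, and check whether it is a (positive or negative) perfect cube.
Check small values of y:
  y = 0: RHS = -17 is not a perfect cube.
  y = 1: RHS = 2 is not a perfect cube.
  y = -1: RHS = -36 is not a perfect cube.
  y = 2: RHS = 135 is not a perfect cube.
  y = -2: RHS = -169 is not a perfect cube.
  y = 3: RHS = 496 is not a perfect cube.
  y = -3: RHS = -530 is not a perfect cube.
Continuing the search up to |y| = 35 finds no solutions either.
No (x, y) in the scanned range satisfies the equation.

No integer solutions with |y| ≤ 35.


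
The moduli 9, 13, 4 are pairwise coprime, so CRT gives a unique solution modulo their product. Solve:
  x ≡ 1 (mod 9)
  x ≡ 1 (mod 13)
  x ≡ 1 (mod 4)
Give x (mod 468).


Moduli 9, 13, 4 are pairwise coprime; by CRT there is a unique solution modulo M = 9 · 13 · 4 = 468.
Solve pairwise, accumulating the modulus:
  Start with x ≡ 1 (mod 9).
  Combine with x ≡ 1 (mod 13): since gcd(9, 13) = 1, we get a unique residue mod 117.
    Write x = 1 + 9·t and substitute into x ≡ 1 (mod 13): 9·t ≡ 1 − 1 = 0 (mod 13).
    The inverse of 9 mod 13 is 3 (since 9·3 = 27 = 2·13 + 1), so t ≡ 3·0 = 0 ≡ 0 (mod 13).
    Then x = 1 + 9·0 = 1, valid modulo lcm(9, 13) = 117: x ≡ 1 (mod 117).
  Combine with x ≡ 1 (mod 4): since gcd(117, 4) = 1, we get a unique residue mod 468.
    Write x = 1 + 117·t and substitute into x ≡ 1 (mod 4): 117·t ≡ 1 − 1 = 0 (mod 4).
    Reduce coefficients mod 4: 1·t ≡ 0 (mod 4).
    So t ≡ 0 (mod 4).
    Then x = 1 + 117·0 = 1, valid modulo lcm(117, 4) = 468: x ≡ 1 (mod 468).
Verify: 1 mod 9 = 1 ✓, 1 mod 13 = 1 ✓, 1 mod 4 = 1 ✓.

x ≡ 1 (mod 468).


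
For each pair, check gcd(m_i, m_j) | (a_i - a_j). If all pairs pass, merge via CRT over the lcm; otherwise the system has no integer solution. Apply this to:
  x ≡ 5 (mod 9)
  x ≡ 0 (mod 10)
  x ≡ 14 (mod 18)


Moduli 9, 10, 18 are not pairwise coprime, so CRT works modulo lcm(m_i) when all pairwise compatibility conditions hold.
Pairwise compatibility: gcd(m_i, m_j) must divide a_i - a_j for every pair.
Merge one congruence at a time:
  Start: x ≡ 5 (mod 9).
  Combine with x ≡ 0 (mod 10): gcd(9, 10) = 1; 0 - 5 = -5, which IS divisible by 1, so compatible.
    Write x = 5 + 9·t and substitute into x ≡ 0 (mod 10): 9·t ≡ 0 − 5 = -5 (mod 10).
    Reduce coefficients mod 10: 9·t ≡ 5 (mod 10).
    The inverse of 9 mod 10 is 9 (since 9·9 = 81 = 8·10 + 1), so t ≡ 9·5 = 45 ≡ 5 (mod 10).
    Then x = 5 + 9·5 = 50, valid modulo lcm(9, 10) = 90: x ≡ 50 (mod 90).
  Combine with x ≡ 14 (mod 18): gcd(90, 18) = 18; 14 - 50 = -36, which IS divisible by 18, so compatible.
    Write x = 50 + 90·t and substitute into x ≡ 14 (mod 18): 90·t ≡ 14 − 50 = -36 (mod 18).
    Divide the congruence (and modulus) by g = 18: 5·t ≡ -2 (mod 1).
    Modulo 1 every t works; take t = 0.
    Then x = 50 + 90·0 = 50, valid modulo lcm(90, 18) = 90: x ≡ 50 (mod 90).
Verify: 50 mod 9 = 5, 50 mod 10 = 0, 50 mod 18 = 14.

x ≡ 50 (mod 90).


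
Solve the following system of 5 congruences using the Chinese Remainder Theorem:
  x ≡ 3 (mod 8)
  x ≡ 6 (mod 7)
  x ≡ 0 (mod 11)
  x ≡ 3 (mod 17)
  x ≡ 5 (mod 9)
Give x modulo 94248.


Product of moduli M = 8 · 7 · 11 · 17 · 9 = 94248.
Merge one congruence at a time:
  Start: x ≡ 3 (mod 8).
  Combine with x ≡ 6 (mod 7); new modulus lcm = 56.
    Write x = 3 + 8·t and substitute into x ≡ 6 (mod 7): 8·t ≡ 6 − 3 = 3 (mod 7).
    Reduce coefficients mod 7: 1·t ≡ 3 (mod 7).
    So t ≡ 3 (mod 7).
    Then x = 3 + 8·3 = 27, valid modulo lcm(8, 7) = 56: x ≡ 27 (mod 56).
  Combine with x ≡ 0 (mod 11); new modulus lcm = 616.
    Write x = 27 + 56·t and substitute into x ≡ 0 (mod 11): 56·t ≡ 0 − 27 = -27 (mod 11).
    Reduce coefficients mod 11: 1·t ≡ 6 (mod 11).
    So t ≡ 6 (mod 11).
    Then x = 27 + 56·6 = 363, valid modulo lcm(56, 11) = 616: x ≡ 363 (mod 616).
  Combine with x ≡ 3 (mod 17); new modulus lcm = 10472.
    Write x = 363 + 616·t and substitute into x ≡ 3 (mod 17): 616·t ≡ 3 − 363 = -360 (mod 17).
    Reduce coefficients mod 17: 4·t ≡ 14 (mod 17).
    The inverse of 4 mod 17 is 13 (since 4·13 = 52 = 3·17 + 1), so t ≡ 13·14 = 182 ≡ 12 (mod 17).
    Then x = 363 + 616·12 = 7755, valid modulo lcm(616, 17) = 10472: x ≡ 7755 (mod 10472).
  Combine with x ≡ 5 (mod 9); new modulus lcm = 94248.
    Write x = 7755 + 10472·t and substitute into x ≡ 5 (mod 9): 10472·t ≡ 5 − 7755 = -7750 (mod 9).
    Reduce coefficients mod 9: 5·t ≡ 8 (mod 9).
    The inverse of 5 mod 9 is 2 (since 5·2 = 10 = 1·9 + 1), so t ≡ 2·8 = 16 ≡ 7 (mod 9).
    Then x = 7755 + 10472·7 = 81059, valid modulo lcm(10472, 9) = 94248: x ≡ 81059 (mod 94248).
Verify against each original: 81059 mod 8 = 3, 81059 mod 7 = 6, 81059 mod 11 = 0, 81059 mod 17 = 3, 81059 mod 9 = 5.

x ≡ 81059 (mod 94248).


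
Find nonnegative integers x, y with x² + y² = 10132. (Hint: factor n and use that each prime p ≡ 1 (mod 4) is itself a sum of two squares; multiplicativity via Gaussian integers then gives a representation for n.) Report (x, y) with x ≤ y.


Step 1: Factor n = 10132 = 2^2 · 17 · 149.
Step 2: Check the mod-4 condition on each prime factor: 2 = 2 (special); 17 ≡ 1 (mod 4), exponent 1; 149 ≡ 1 (mod 4), exponent 1.
All primes ≡ 3 (mod 4) appear to even exponent (or don't appear), so by the two-squares theorem n IS expressible as a sum of two squares.
Step 3: Build a representation. Group n = k² · m with k = 2 and m = 17 · 149 = 2533 (a product of primes ≡ 1 (mod 4)); a representation of m scales to one of n via (k·x)² + (k·y)² = k²(x² + y²). Each prime p ≡ 1 (mod 4) is itself a sum of two squares; find a² by testing p − a² for a perfect square:
  17: 17 − 1² = 16 = 4² ⇒ 17 = 1² + 4².
  149: 149 − 1² = 148, 149 − 2² = 145, 149 − 3² = 140, 149 − 4² = 133, 149 − 5² = 124, 149 − 6² = 113, 149 − 7² = 100 = 10² ⇒ 149 = 7² + 10².
  Combine using the Brahmagupta–Fibonacci identity (a² + b²)(c² + d²) = (ac − bd)² + (ad + bc)² = (ac + bd)² + (ad − bc)²:
  17 · 149 = 2533: from (1² + 4²)(7² + 10²), take (1·7 − 4·10, 1·10 + 4·7) = (7 − 40, 10 + 28) = (-33, 38); dropping signs (only squares matter) gives (33, 38); check 33² + 38² = 1089 + 1444 = 2533 ✓.
  Scale by k = 2: (2·33, 2·38) = (66, 76).
Step 4: Order so x ≤ y and verify: 66² + 76² = 4356 + 5776 = 10132 = n. ✓

n = 10132 = 66² + 76² (one valid representation with x ≤ y).


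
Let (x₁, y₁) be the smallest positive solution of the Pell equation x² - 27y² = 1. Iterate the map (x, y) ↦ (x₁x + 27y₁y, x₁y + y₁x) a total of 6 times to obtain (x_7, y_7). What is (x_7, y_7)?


Step 1: Find the fundamental solution (x₁, y₁) of x² - 27y² = 1.
  Expand √27 as a continued fraction. a₀ = ⌊√27⌋ = 5; iterate m_{k+1} = d_k·a_k − m_k, d_{k+1} = (27 − m_{k+1}²)/d_k, a_{k+1} = ⌊(a₀ + m_{k+1})/d_{k+1}⌋ (starting m₀ = 0, d₀ = 1), with convergents p_k = a_k·p_{k-1} + p_{k-2}, q_k = a_k·q_{k-1} + q_{k-2} (p₋₁ = 1, q₋₁ = 0):
  k = 0: a₀ = 5; p₀/q₀ = 5/1; p₀² − 27·q₀² = 25 − 27 = -2.
  k = 1: m = 5, d = 2, a = ⌊(5 + 5)/2⌋ = 5; p/q = (5·5 + 1)/(5·1 + 0) = 26/5; p² − 27·q² = 676 − 675 = 1.
  The first convergent with p² − 27·q² = 1 gives the fundamental solution (x₁, y₁) = (26, 5).
Step 2: Apply the recurrence (x_{n+1}, y_{n+1}) = (x₁x_n + 27y₁y_n, x₁y_n + y₁x_n) repeatedly.
  From (x_1, y_1) = (26, 5): x_2 = 26·26 + 27·5·5 = 1351; y_2 = 26·5 + 5·26 = 260.
  From (x_2, y_2) = (1351, 260): x_3 = 26·1351 + 27·5·260 = 70226; y_3 = 26·260 + 5·1351 = 13515.
  From (x_3, y_3) = (70226, 13515): x_4 = 26·70226 + 27·5·13515 = 3650401; y_4 = 26·13515 + 5·70226 = 702520.
  From (x_4, y_4) = (3650401, 702520): x_5 = 26·3650401 + 27·5·702520 = 189750626; y_5 = 26·702520 + 5·3650401 = 36517525.
  From (x_5, y_5) = (189750626, 36517525): x_6 = 26·189750626 + 27·5·36517525 = 9863382151; y_6 = 26·36517525 + 5·189750626 = 1898208780.
  From (x_6, y_6) = (9863382151, 1898208780): x_7 = 26·9863382151 + 27·5·1898208780 = 512706121226; y_7 = 26·1898208780 + 5·9863382151 = 98670339035.
Step 3: Verify x_7² - 27·y_7² = 262867566742609807743076 - 262867566742609807743075 = 1 (should be 1). ✓

(x_1, y_1) = (26, 5); (x_7, y_7) = (512706121226, 98670339035).


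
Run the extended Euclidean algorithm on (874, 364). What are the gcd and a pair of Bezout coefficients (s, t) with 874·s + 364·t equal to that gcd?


Euclidean algorithm on (874, 364) — divide until remainder is 0:
  874 = 2 · 364 + 146
  364 = 2 · 146 + 72
  146 = 2 · 72 + 2
  72 = 36 · 2 + 0
gcd(874, 364) = 2.
Track Bezout coefficients alongside the remainders: start with r₀ = 874 = a·1 + b·0 (s = 1, t = 0) and r₁ = 364 = a·0 + b·1 (s = 0, t = 1); each new remainder r_{k+1} = r_{k-1} − q_k·r_k inherits s_{k+1} = s_{k-1} − q_k·s_k, t_{k+1} = t_{k-1} − q_k·t_k, so r_k = a·s_k + b·t_k at every step:
  q = 2: r = 146, s = 1 − 2·0 = 1, t = 0 − 2·1 = -2  (check: 874·1 + 364·(-2) = 146)
  q = 2: r = 72, s = 0 − 2·1 = -2, t = 1 − 2·(-2) = 5  (check: 874·(-2) + 364·5 = 72)
  q = 2: r = 2, s = 1 − 2·(-2) = 5, t = -2 − 2·5 = -12  (check: 874·5 + 364·(-12) = 2)
The row with r = 2 (the gcd) gives the Bezout coefficients s = 5, t = -12.
Result: 874 · (5) + 364 · (-12) = 2.

gcd(874, 364) = 2; s = 5, t = -12 (check: 874·5 + 364·(-12) = 2).


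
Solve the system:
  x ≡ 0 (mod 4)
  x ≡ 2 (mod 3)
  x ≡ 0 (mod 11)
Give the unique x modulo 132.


Moduli 4, 3, 11 are pairwise coprime; by CRT there is a unique solution modulo M = 4 · 3 · 11 = 132.
Solve pairwise, accumulating the modulus:
  Start with x ≡ 0 (mod 4).
  Combine with x ≡ 2 (mod 3): since gcd(4, 3) = 1, we get a unique residue mod 12.
    Write x = 0 + 4·t and substitute into x ≡ 2 (mod 3): 4·t ≡ 2 − 0 = 2 (mod 3).
    Reduce coefficients mod 3: 1·t ≡ 2 (mod 3).
    So t ≡ 2 (mod 3).
    Then x = 0 + 4·2 = 8, valid modulo lcm(4, 3) = 12: x ≡ 8 (mod 12).
  Combine with x ≡ 0 (mod 11): since gcd(12, 11) = 1, we get a unique residue mod 132.
    Write x = 8 + 12·t and substitute into x ≡ 0 (mod 11): 12·t ≡ 0 − 8 = -8 (mod 11).
    Reduce coefficients mod 11: 1·t ≡ 3 (mod 11).
    So t ≡ 3 (mod 11).
    Then x = 8 + 12·3 = 44, valid modulo lcm(12, 11) = 132: x ≡ 44 (mod 132).
Verify: 44 mod 4 = 0 ✓, 44 mod 3 = 2 ✓, 44 mod 11 = 0 ✓.

x ≡ 44 (mod 132).


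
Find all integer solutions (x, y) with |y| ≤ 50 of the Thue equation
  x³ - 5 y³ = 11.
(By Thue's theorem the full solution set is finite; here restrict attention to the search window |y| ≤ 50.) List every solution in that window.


The equation is x³ - 5y³ = 11. For fixed y, x³ = 5·y³ + 11, so a solution requires the RHS to be a perfect cube.
Strategy: iterate y from -50 to 50, compute RHS = 5·y³ + 11, and check whether it is a (positive or negative) perfect cube.
Check small values of y:
  y = 0: RHS = 11 is not a perfect cube.
  y = 1: RHS = 16 is not a perfect cube.
  y = -1: RHS = 6 is not a perfect cube.
  y = 2: RHS = 51 is not a perfect cube.
  y = -2: RHS = -29 is not a perfect cube.
  y = 3: RHS = 146 is not a perfect cube.
  y = -3: RHS = -124 is not a perfect cube.
Continuing the search up to |y| = 50 finds no solutions either.
No (x, y) in the scanned range satisfies the equation.

No integer solutions with |y| ≤ 50.


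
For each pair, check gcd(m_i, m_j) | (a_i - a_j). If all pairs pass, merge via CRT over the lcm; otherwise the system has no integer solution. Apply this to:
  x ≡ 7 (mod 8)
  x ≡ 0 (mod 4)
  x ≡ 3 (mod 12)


Moduli 8, 4, 12 are not pairwise coprime, so CRT works modulo lcm(m_i) when all pairwise compatibility conditions hold.
Pairwise compatibility: gcd(m_i, m_j) must divide a_i - a_j for every pair.
Merge one congruence at a time:
  Start: x ≡ 7 (mod 8).
  Combine with x ≡ 0 (mod 4): gcd(8, 4) = 4, and 0 - 7 = -7 is NOT divisible by 4.
    ⇒ system is inconsistent (no integer solution).

No solution (the system is inconsistent).


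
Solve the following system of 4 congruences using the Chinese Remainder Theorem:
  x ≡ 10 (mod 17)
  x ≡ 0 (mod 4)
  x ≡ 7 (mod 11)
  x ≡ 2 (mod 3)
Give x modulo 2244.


Product of moduli M = 17 · 4 · 11 · 3 = 2244.
Merge one congruence at a time:
  Start: x ≡ 10 (mod 17).
  Combine with x ≡ 0 (mod 4); new modulus lcm = 68.
    Write x = 10 + 17·t and substitute into x ≡ 0 (mod 4): 17·t ≡ 0 − 10 = -10 (mod 4).
    Reduce coefficients mod 4: 1·t ≡ 2 (mod 4).
    So t ≡ 2 (mod 4).
    Then x = 10 + 17·2 = 44, valid modulo lcm(17, 4) = 68: x ≡ 44 (mod 68).
  Combine with x ≡ 7 (mod 11); new modulus lcm = 748.
    Write x = 44 + 68·t and substitute into x ≡ 7 (mod 11): 68·t ≡ 7 − 44 = -37 (mod 11).
    Reduce coefficients mod 11: 2·t ≡ 7 (mod 11).
    The inverse of 2 mod 11 is 6 (since 2·6 = 12 = 1·11 + 1), so t ≡ 6·7 = 42 ≡ 9 (mod 11).
    Then x = 44 + 68·9 = 656, valid modulo lcm(68, 11) = 748: x ≡ 656 (mod 748).
  Combine with x ≡ 2 (mod 3); new modulus lcm = 2244.
    Write x = 656 + 748·t and substitute into x ≡ 2 (mod 3): 748·t ≡ 2 − 656 = -654 (mod 3).
    Reduce coefficients mod 3: 1·t ≡ 0 (mod 3).
    So t ≡ 0 (mod 3).
    Then x = 656 + 748·0 = 656, valid modulo lcm(748, 3) = 2244: x ≡ 656 (mod 2244).
Verify against each original: 656 mod 17 = 10, 656 mod 4 = 0, 656 mod 11 = 7, 656 mod 3 = 2.

x ≡ 656 (mod 2244).


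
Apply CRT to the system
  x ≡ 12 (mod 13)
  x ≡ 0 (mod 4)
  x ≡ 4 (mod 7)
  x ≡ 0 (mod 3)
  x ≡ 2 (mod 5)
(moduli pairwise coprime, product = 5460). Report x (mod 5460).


Product of moduli M = 13 · 4 · 7 · 3 · 5 = 5460.
Merge one congruence at a time:
  Start: x ≡ 12 (mod 13).
  Combine with x ≡ 0 (mod 4); new modulus lcm = 52.
    Write x = 12 + 13·t and substitute into x ≡ 0 (mod 4): 13·t ≡ 0 − 12 = -12 (mod 4).
    Reduce coefficients mod 4: 1·t ≡ 0 (mod 4).
    So t ≡ 0 (mod 4).
    Then x = 12 + 13·0 = 12, valid modulo lcm(13, 4) = 52: x ≡ 12 (mod 52).
  Combine with x ≡ 4 (mod 7); new modulus lcm = 364.
    Write x = 12 + 52·t and substitute into x ≡ 4 (mod 7): 52·t ≡ 4 − 12 = -8 (mod 7).
    Reduce coefficients mod 7: 3·t ≡ 6 (mod 7).
    The inverse of 3 mod 7 is 5 (since 3·5 = 15 = 2·7 + 1), so t ≡ 5·6 = 30 ≡ 2 (mod 7).
    Then x = 12 + 52·2 = 116, valid modulo lcm(52, 7) = 364: x ≡ 116 (mod 364).
  Combine with x ≡ 0 (mod 3); new modulus lcm = 1092.
    Write x = 116 + 364·t and substitute into x ≡ 0 (mod 3): 364·t ≡ 0 − 116 = -116 (mod 3).
    Reduce coefficients mod 3: 1·t ≡ 1 (mod 3).
    So t ≡ 1 (mod 3).
    Then x = 116 + 364·1 = 480, valid modulo lcm(364, 3) = 1092: x ≡ 480 (mod 1092).
  Combine with x ≡ 2 (mod 5); new modulus lcm = 5460.
    Write x = 480 + 1092·t and substitute into x ≡ 2 (mod 5): 1092·t ≡ 2 − 480 = -478 (mod 5).
    Reduce coefficients mod 5: 2·t ≡ 2 (mod 5).
    The inverse of 2 mod 5 is 3 (since 2·3 = 6 = 1·5 + 1), so t ≡ 3·2 = 6 ≡ 1 (mod 5).
    Then x = 480 + 1092·1 = 1572, valid modulo lcm(1092, 5) = 5460: x ≡ 1572 (mod 5460).
Verify against each original: 1572 mod 13 = 12, 1572 mod 4 = 0, 1572 mod 7 = 4, 1572 mod 3 = 0, 1572 mod 5 = 2.

x ≡ 1572 (mod 5460).


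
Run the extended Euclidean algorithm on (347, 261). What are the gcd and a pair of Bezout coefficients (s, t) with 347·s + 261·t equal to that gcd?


Euclidean algorithm on (347, 261) — divide until remainder is 0:
  347 = 1 · 261 + 86
  261 = 3 · 86 + 3
  86 = 28 · 3 + 2
  3 = 1 · 2 + 1
  2 = 2 · 1 + 0
gcd(347, 261) = 1.
Track Bezout coefficients alongside the remainders: start with r₀ = 347 = a·1 + b·0 (s = 1, t = 0) and r₁ = 261 = a·0 + b·1 (s = 0, t = 1); each new remainder r_{k+1} = r_{k-1} − q_k·r_k inherits s_{k+1} = s_{k-1} − q_k·s_k, t_{k+1} = t_{k-1} − q_k·t_k, so r_k = a·s_k + b·t_k at every step:
  q = 1: r = 86, s = 1 − 1·0 = 1, t = 0 − 1·1 = -1  (check: 347·1 + 261·(-1) = 86)
  q = 3: r = 3, s = 0 − 3·1 = -3, t = 1 − 3·(-1) = 4  (check: 347·(-3) + 261·4 = 3)
  q = 28: r = 2, s = 1 − 28·(-3) = 85, t = -1 − 28·4 = -113  (check: 347·85 + 261·(-113) = 2)
  q = 1: r = 1, s = -3 − 1·85 = -88, t = 4 − 1·(-113) = 117  (check: 347·(-88) + 261·117 = 1)
The row with r = 1 (the gcd) gives the Bezout coefficients s = -88, t = 117.
Result: 347 · (-88) + 261 · (117) = 1.

gcd(347, 261) = 1; s = -88, t = 117 (check: 347·(-88) + 261·117 = 1).


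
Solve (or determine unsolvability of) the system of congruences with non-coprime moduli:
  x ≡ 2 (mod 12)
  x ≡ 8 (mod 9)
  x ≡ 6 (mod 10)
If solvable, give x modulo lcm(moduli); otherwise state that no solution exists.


Moduli 12, 9, 10 are not pairwise coprime, so CRT works modulo lcm(m_i) when all pairwise compatibility conditions hold.
Pairwise compatibility: gcd(m_i, m_j) must divide a_i - a_j for every pair.
Merge one congruence at a time:
  Start: x ≡ 2 (mod 12).
  Combine with x ≡ 8 (mod 9): gcd(12, 9) = 3; 8 - 2 = 6, which IS divisible by 3, so compatible.
    Write x = 2 + 12·t and substitute into x ≡ 8 (mod 9): 12·t ≡ 8 − 2 = 6 (mod 9).
    Divide the congruence (and modulus) by g = 3: 4·t ≡ 2 (mod 3).
    Reduce coefficients mod 3: 1·t ≡ 2 (mod 3).
    So t ≡ 2 (mod 3).
    Then x = 2 + 12·2 = 26, valid modulo lcm(12, 9) = 36: x ≡ 26 (mod 36).
  Combine with x ≡ 6 (mod 10): gcd(36, 10) = 2; 6 - 26 = -20, which IS divisible by 2, so compatible.
    Write x = 26 + 36·t and substitute into x ≡ 6 (mod 10): 36·t ≡ 6 − 26 = -20 (mod 10).
    Divide the congruence (and modulus) by g = 2: 18·t ≡ -10 (mod 5).
    Reduce coefficients mod 5: 3·t ≡ 0 (mod 5).
    The inverse of 3 mod 5 is 2 (since 3·2 = 6 = 1·5 + 1), so t ≡ 2·0 = 0 ≡ 0 (mod 5).
    Then x = 26 + 36·0 = 26, valid modulo lcm(36, 10) = 180: x ≡ 26 (mod 180).
Verify: 26 mod 12 = 2, 26 mod 9 = 8, 26 mod 10 = 6.

x ≡ 26 (mod 180).


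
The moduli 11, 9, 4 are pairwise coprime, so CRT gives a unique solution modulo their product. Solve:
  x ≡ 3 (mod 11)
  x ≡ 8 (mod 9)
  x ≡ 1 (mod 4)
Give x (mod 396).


Moduli 11, 9, 4 are pairwise coprime; by CRT there is a unique solution modulo M = 11 · 9 · 4 = 396.
Solve pairwise, accumulating the modulus:
  Start with x ≡ 3 (mod 11).
  Combine with x ≡ 8 (mod 9): since gcd(11, 9) = 1, we get a unique residue mod 99.
    Write x = 3 + 11·t and substitute into x ≡ 8 (mod 9): 11·t ≡ 8 − 3 = 5 (mod 9).
    Reduce coefficients mod 9: 2·t ≡ 5 (mod 9).
    The inverse of 2 mod 9 is 5 (since 2·5 = 10 = 1·9 + 1), so t ≡ 5·5 = 25 ≡ 7 (mod 9).
    Then x = 3 + 11·7 = 80, valid modulo lcm(11, 9) = 99: x ≡ 80 (mod 99).
  Combine with x ≡ 1 (mod 4): since gcd(99, 4) = 1, we get a unique residue mod 396.
    Write x = 80 + 99·t and substitute into x ≡ 1 (mod 4): 99·t ≡ 1 − 80 = -79 (mod 4).
    Reduce coefficients mod 4: 3·t ≡ 1 (mod 4).
    The inverse of 3 mod 4 is 3 (since 3·3 = 9 = 2·4 + 1), so t ≡ 3·1 = 3 ≡ 3 (mod 4).
    Then x = 80 + 99·3 = 377, valid modulo lcm(99, 4) = 396: x ≡ 377 (mod 396).
Verify: 377 mod 11 = 3 ✓, 377 mod 9 = 8 ✓, 377 mod 4 = 1 ✓.

x ≡ 377 (mod 396).


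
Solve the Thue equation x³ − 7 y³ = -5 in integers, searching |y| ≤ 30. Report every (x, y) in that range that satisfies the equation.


The equation is x³ - 7y³ = -5. For fixed y, x³ = 7·y³ − 5, so a solution requires the RHS to be a perfect cube.
Strategy: iterate y from -30 to 30, compute RHS = 7·y³ − 5, and check whether it is a (positive or negative) perfect cube.
Check small values of y:
  y = 0: RHS = -5 is not a perfect cube.
  y = 1: RHS = 2 is not a perfect cube.
  y = -1: RHS = -12 is not a perfect cube.
  y = 2: RHS = 51 is not a perfect cube.
  y = -2: RHS = -61 is not a perfect cube.
  y = 3: RHS = 184 is not a perfect cube.
  y = -3: RHS = -194 is not a perfect cube.
Continuing the search up to |y| = 30 finds no solutions either.
No (x, y) in the scanned range satisfies the equation.

No integer solutions with |y| ≤ 30.


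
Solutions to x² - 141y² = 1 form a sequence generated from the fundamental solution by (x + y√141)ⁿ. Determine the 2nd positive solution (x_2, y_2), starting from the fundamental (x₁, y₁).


Step 1: Find the fundamental solution (x₁, y₁) of x² - 141y² = 1.
  Expand √141 as a continued fraction. a₀ = ⌊√141⌋ = 11; iterate m_{k+1} = d_k·a_k − m_k, d_{k+1} = (141 − m_{k+1}²)/d_k, a_{k+1} = ⌊(a₀ + m_{k+1})/d_{k+1}⌋ (starting m₀ = 0, d₀ = 1), with convergents p_k = a_k·p_{k-1} + p_{k-2}, q_k = a_k·q_{k-1} + q_{k-2} (p₋₁ = 1, q₋₁ = 0):
  k = 0: a₀ = 11; p₀/q₀ = 11/1; p₀² − 141·q₀² = 121 − 141 = -20.
  k = 1: m = 11, d = 20, a = ⌊(11 + 11)/20⌋ = 1; p/q = (1·11 + 1)/(1·1 + 0) = 12/1; p² − 141·q² = 144 − 141 = 3.
  k = 2: m = 9, d = 3, a = ⌊(11 + 9)/3⌋ = 6; p/q = (6·12 + 11)/(6·1 + 1) = 83/7; p² − 141·q² = 6889 − 6909 = -20.
  k = 3: m = 9, d = 20, a = ⌊(11 + 9)/20⌋ = 1; p/q = (1·83 + 12)/(1·7 + 1) = 95/8; p² − 141·q² = 9025 − 9024 = 1.
  The first convergent with p² − 141·q² = 1 gives the fundamental solution (x₁, y₁) = (95, 8).
Step 2: Apply the recurrence (x_{n+1}, y_{n+1}) = (x₁x_n + 141y₁y_n, x₁y_n + y₁x_n) repeatedly.
  From (x_1, y_1) = (95, 8): x_2 = 95·95 + 141·8·8 = 18049; y_2 = 95·8 + 8·95 = 1520.
Step 3: Verify x_2² - 141·y_2² = 325766401 - 325766400 = 1 (should be 1). ✓

(x_1, y_1) = (95, 8); (x_2, y_2) = (18049, 1520).


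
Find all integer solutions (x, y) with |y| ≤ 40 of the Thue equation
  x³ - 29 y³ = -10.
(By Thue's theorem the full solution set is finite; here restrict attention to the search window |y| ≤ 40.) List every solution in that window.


The equation is x³ - 29y³ = -10. For fixed y, x³ = 29·y³ − 10, so a solution requires the RHS to be a perfect cube.
Strategy: iterate y from -40 to 40, compute RHS = 29·y³ − 10, and check whether it is a (positive or negative) perfect cube.
Check small values of y:
  y = 0: RHS = -10 is not a perfect cube.
  y = 1: RHS = 19 is not a perfect cube.
  y = -1: RHS = -39 is not a perfect cube.
  y = 2: RHS = 222 is not a perfect cube.
  y = -2: RHS = -242 is not a perfect cube.
  y = 3: RHS = 773 is not a perfect cube.
  y = -3: RHS = -793 is not a perfect cube.
Continuing the search up to |y| = 40 finds no solutions either.
No (x, y) in the scanned range satisfies the equation.

No integer solutions with |y| ≤ 40.


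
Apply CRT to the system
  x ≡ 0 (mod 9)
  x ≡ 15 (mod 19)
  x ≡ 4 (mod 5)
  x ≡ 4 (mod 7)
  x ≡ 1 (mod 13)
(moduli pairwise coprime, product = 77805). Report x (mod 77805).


Product of moduli M = 9 · 19 · 5 · 7 · 13 = 77805.
Merge one congruence at a time:
  Start: x ≡ 0 (mod 9).
  Combine with x ≡ 15 (mod 19); new modulus lcm = 171.
    Write x = 0 + 9·t and substitute into x ≡ 15 (mod 19): 9·t ≡ 15 − 0 = 15 (mod 19).
    The inverse of 9 mod 19 is 17 (since 9·17 = 153 = 8·19 + 1), so t ≡ 17·15 = 255 ≡ 8 (mod 19).
    Then x = 0 + 9·8 = 72, valid modulo lcm(9, 19) = 171: x ≡ 72 (mod 171).
  Combine with x ≡ 4 (mod 5); new modulus lcm = 855.
    Write x = 72 + 171·t and substitute into x ≡ 4 (mod 5): 171·t ≡ 4 − 72 = -68 (mod 5).
    Reduce coefficients mod 5: 1·t ≡ 2 (mod 5).
    So t ≡ 2 (mod 5).
    Then x = 72 + 171·2 = 414, valid modulo lcm(171, 5) = 855: x ≡ 414 (mod 855).
  Combine with x ≡ 4 (mod 7); new modulus lcm = 5985.
    Write x = 414 + 855·t and substitute into x ≡ 4 (mod 7): 855·t ≡ 4 − 414 = -410 (mod 7).
    Reduce coefficients mod 7: 1·t ≡ 3 (mod 7).
    So t ≡ 3 (mod 7).
    Then x = 414 + 855·3 = 2979, valid modulo lcm(855, 7) = 5985: x ≡ 2979 (mod 5985).
  Combine with x ≡ 1 (mod 13); new modulus lcm = 77805.
    Write x = 2979 + 5985·t and substitute into x ≡ 1 (mod 13): 5985·t ≡ 1 − 2979 = -2978 (mod 13).
    Reduce coefficients mod 13: 5·t ≡ 12 (mod 13).
    The inverse of 5 mod 13 is 8 (since 5·8 = 40 = 3·13 + 1), so t ≡ 8·12 = 96 ≡ 5 (mod 13).
    Then x = 2979 + 5985·5 = 32904, valid modulo lcm(5985, 13) = 77805: x ≡ 32904 (mod 77805).
Verify against each original: 32904 mod 9 = 0, 32904 mod 19 = 15, 32904 mod 5 = 4, 32904 mod 7 = 4, 32904 mod 13 = 1.

x ≡ 32904 (mod 77805).


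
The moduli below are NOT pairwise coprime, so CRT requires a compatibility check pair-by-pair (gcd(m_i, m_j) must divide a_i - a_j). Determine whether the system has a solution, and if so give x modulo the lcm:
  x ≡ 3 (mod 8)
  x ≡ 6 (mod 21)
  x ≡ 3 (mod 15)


Moduli 8, 21, 15 are not pairwise coprime, so CRT works modulo lcm(m_i) when all pairwise compatibility conditions hold.
Pairwise compatibility: gcd(m_i, m_j) must divide a_i - a_j for every pair.
Merge one congruence at a time:
  Start: x ≡ 3 (mod 8).
  Combine with x ≡ 6 (mod 21): gcd(8, 21) = 1; 6 - 3 = 3, which IS divisible by 1, so compatible.
    Write x = 3 + 8·t and substitute into x ≡ 6 (mod 21): 8·t ≡ 6 − 3 = 3 (mod 21).
    The inverse of 8 mod 21 is 8 (since 8·8 = 64 = 3·21 + 1), so t ≡ 8·3 = 24 ≡ 3 (mod 21).
    Then x = 3 + 8·3 = 27, valid modulo lcm(8, 21) = 168: x ≡ 27 (mod 168).
  Combine with x ≡ 3 (mod 15): gcd(168, 15) = 3; 3 - 27 = -24, which IS divisible by 3, so compatible.
    Write x = 27 + 168·t and substitute into x ≡ 3 (mod 15): 168·t ≡ 3 − 27 = -24 (mod 15).
    Divide the congruence (and modulus) by g = 3: 56·t ≡ -8 (mod 5).
    Reduce coefficients mod 5: 1·t ≡ 2 (mod 5).
    So t ≡ 2 (mod 5).
    Then x = 27 + 168·2 = 363, valid modulo lcm(168, 15) = 840: x ≡ 363 (mod 840).
Verify: 363 mod 8 = 3, 363 mod 21 = 6, 363 mod 15 = 3.

x ≡ 363 (mod 840).


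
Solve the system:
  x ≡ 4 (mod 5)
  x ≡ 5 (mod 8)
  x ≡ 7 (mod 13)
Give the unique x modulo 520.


Moduli 5, 8, 13 are pairwise coprime; by CRT there is a unique solution modulo M = 5 · 8 · 13 = 520.
Solve pairwise, accumulating the modulus:
  Start with x ≡ 4 (mod 5).
  Combine with x ≡ 5 (mod 8): since gcd(5, 8) = 1, we get a unique residue mod 40.
    Write x = 4 + 5·t and substitute into x ≡ 5 (mod 8): 5·t ≡ 5 − 4 = 1 (mod 8).
    The inverse of 5 mod 8 is 5 (since 5·5 = 25 = 3·8 + 1), so t ≡ 5·1 = 5 ≡ 5 (mod 8).
    Then x = 4 + 5·5 = 29, valid modulo lcm(5, 8) = 40: x ≡ 29 (mod 40).
  Combine with x ≡ 7 (mod 13): since gcd(40, 13) = 1, we get a unique residue mod 520.
    Write x = 29 + 40·t and substitute into x ≡ 7 (mod 13): 40·t ≡ 7 − 29 = -22 (mod 13).
    Reduce coefficients mod 13: 1·t ≡ 4 (mod 13).
    So t ≡ 4 (mod 13).
    Then x = 29 + 40·4 = 189, valid modulo lcm(40, 13) = 520: x ≡ 189 (mod 520).
Verify: 189 mod 5 = 4 ✓, 189 mod 8 = 5 ✓, 189 mod 13 = 7 ✓.

x ≡ 189 (mod 520).


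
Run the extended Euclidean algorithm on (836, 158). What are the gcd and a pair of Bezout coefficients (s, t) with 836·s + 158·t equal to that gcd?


Euclidean algorithm on (836, 158) — divide until remainder is 0:
  836 = 5 · 158 + 46
  158 = 3 · 46 + 20
  46 = 2 · 20 + 6
  20 = 3 · 6 + 2
  6 = 3 · 2 + 0
gcd(836, 158) = 2.
Track Bezout coefficients alongside the remainders: start with r₀ = 836 = a·1 + b·0 (s = 1, t = 0) and r₁ = 158 = a·0 + b·1 (s = 0, t = 1); each new remainder r_{k+1} = r_{k-1} − q_k·r_k inherits s_{k+1} = s_{k-1} − q_k·s_k, t_{k+1} = t_{k-1} − q_k·t_k, so r_k = a·s_k + b·t_k at every step:
  q = 5: r = 46, s = 1 − 5·0 = 1, t = 0 − 5·1 = -5  (check: 836·1 + 158·(-5) = 46)
  q = 3: r = 20, s = 0 − 3·1 = -3, t = 1 − 3·(-5) = 16  (check: 836·(-3) + 158·16 = 20)
  q = 2: r = 6, s = 1 − 2·(-3) = 7, t = -5 − 2·16 = -37  (check: 836·7 + 158·(-37) = 6)
  q = 3: r = 2, s = -3 − 3·7 = -24, t = 16 − 3·(-37) = 127  (check: 836·(-24) + 158·127 = 2)
The row with r = 2 (the gcd) gives the Bezout coefficients s = -24, t = 127.
Result: 836 · (-24) + 158 · (127) = 2.

gcd(836, 158) = 2; s = -24, t = 127 (check: 836·(-24) + 158·127 = 2).


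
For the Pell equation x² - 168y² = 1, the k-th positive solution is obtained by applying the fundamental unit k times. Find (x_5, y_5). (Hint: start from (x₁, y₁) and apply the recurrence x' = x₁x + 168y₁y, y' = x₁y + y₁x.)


Step 1: Find the fundamental solution (x₁, y₁) of x² - 168y² = 1.
  Expand √168 as a continued fraction. a₀ = ⌊√168⌋ = 12; iterate m_{k+1} = d_k·a_k − m_k, d_{k+1} = (168 − m_{k+1}²)/d_k, a_{k+1} = ⌊(a₀ + m_{k+1})/d_{k+1}⌋ (starting m₀ = 0, d₀ = 1), with convergents p_k = a_k·p_{k-1} + p_{k-2}, q_k = a_k·q_{k-1} + q_{k-2} (p₋₁ = 1, q₋₁ = 0):
  k = 0: a₀ = 12; p₀/q₀ = 12/1; p₀² − 168·q₀² = 144 − 168 = -24.
  k = 1: m = 12, d = 24, a = ⌊(12 + 12)/24⌋ = 1; p/q = (1·12 + 1)/(1·1 + 0) = 13/1; p² − 168·q² = 169 − 168 = 1.
  The first convergent with p² − 168·q² = 1 gives the fundamental solution (x₁, y₁) = (13, 1).
Step 2: Apply the recurrence (x_{n+1}, y_{n+1}) = (x₁x_n + 168y₁y_n, x₁y_n + y₁x_n) repeatedly.
  From (x_1, y_1) = (13, 1): x_2 = 13·13 + 168·1·1 = 337; y_2 = 13·1 + 1·13 = 26.
  From (x_2, y_2) = (337, 26): x_3 = 13·337 + 168·1·26 = 8749; y_3 = 13·26 + 1·337 = 675.
  From (x_3, y_3) = (8749, 675): x_4 = 13·8749 + 168·1·675 = 227137; y_4 = 13·675 + 1·8749 = 17524.
  From (x_4, y_4) = (227137, 17524): x_5 = 13·227137 + 168·1·17524 = 5896813; y_5 = 13·17524 + 1·227137 = 454949.
Step 3: Verify x_5² - 168·y_5² = 34772403556969 - 34772403556968 = 1 (should be 1). ✓

(x_1, y_1) = (13, 1); (x_5, y_5) = (5896813, 454949).


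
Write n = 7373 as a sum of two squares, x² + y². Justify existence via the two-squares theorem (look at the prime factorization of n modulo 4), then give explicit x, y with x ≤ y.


Step 1: Factor n = 7373 = 73 · 101.
Step 2: Check the mod-4 condition on each prime factor: 73 ≡ 1 (mod 4), exponent 1; 101 ≡ 1 (mod 4), exponent 1.
All primes ≡ 3 (mod 4) appear to even exponent (or don't appear), so by the two-squares theorem n IS expressible as a sum of two squares.
Step 3: Build a representation. Here n = 73 · 101 is a product of primes ≡ 1 (mod 4). Each prime p ≡ 1 (mod 4) is itself a sum of two squares; find a² by testing p − a² for a perfect square:
  73: 73 − 1² = 72, 73 − 2² = 69, 73 − 3² = 64 = 8² ⇒ 73 = 3² + 8².
  101: 101 − 1² = 100 = 10² ⇒ 101 = 1² + 10².
  Combine using the Brahmagupta–Fibonacci identity (a² + b²)(c² + d²) = (ac − bd)² + (ad + bc)² = (ac + bd)² + (ad − bc)²:
  73 · 101 = 7373: from (3² + 8²)(1² + 10²), take (3·1 − 8·10, 3·10 + 8·1) = (3 − 80, 30 + 8) = (-77, 38); dropping signs (only squares matter) gives (77, 38); check 77² + 38² = 5929 + 1444 = 7373 ✓.
Step 4: Order so x ≤ y and verify: 38² + 77² = 1444 + 5929 = 7373 = n. ✓

n = 7373 = 38² + 77² (one valid representation with x ≤ y).


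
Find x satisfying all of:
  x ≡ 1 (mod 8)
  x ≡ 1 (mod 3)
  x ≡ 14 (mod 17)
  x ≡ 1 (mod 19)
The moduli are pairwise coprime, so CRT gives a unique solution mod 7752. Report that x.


Product of moduli M = 8 · 3 · 17 · 19 = 7752.
Merge one congruence at a time:
  Start: x ≡ 1 (mod 8).
  Combine with x ≡ 1 (mod 3); new modulus lcm = 24.
    Write x = 1 + 8·t and substitute into x ≡ 1 (mod 3): 8·t ≡ 1 − 1 = 0 (mod 3).
    Reduce coefficients mod 3: 2·t ≡ 0 (mod 3).
    The inverse of 2 mod 3 is 2 (since 2·2 = 4 = 1·3 + 1), so t ≡ 2·0 = 0 ≡ 0 (mod 3).
    Then x = 1 + 8·0 = 1, valid modulo lcm(8, 3) = 24: x ≡ 1 (mod 24).
  Combine with x ≡ 14 (mod 17); new modulus lcm = 408.
    Write x = 1 + 24·t and substitute into x ≡ 14 (mod 17): 24·t ≡ 14 − 1 = 13 (mod 17).
    Reduce coefficients mod 17: 7·t ≡ 13 (mod 17).
    The inverse of 7 mod 17 is 5 (since 7·5 = 35 = 2·17 + 1), so t ≡ 5·13 = 65 ≡ 14 (mod 17).
    Then x = 1 + 24·14 = 337, valid modulo lcm(24, 17) = 408: x ≡ 337 (mod 408).
  Combine with x ≡ 1 (mod 19); new modulus lcm = 7752.
    Write x = 337 + 408·t and substitute into x ≡ 1 (mod 19): 408·t ≡ 1 − 337 = -336 (mod 19).
    Reduce coefficients mod 19: 9·t ≡ 6 (mod 19).
    The inverse of 9 mod 19 is 17 (since 9·17 = 153 = 8·19 + 1), so t ≡ 17·6 = 102 ≡ 7 (mod 19).
    Then x = 337 + 408·7 = 3193, valid modulo lcm(408, 19) = 7752: x ≡ 3193 (mod 7752).
Verify against each original: 3193 mod 8 = 1, 3193 mod 3 = 1, 3193 mod 17 = 14, 3193 mod 19 = 1.

x ≡ 3193 (mod 7752).


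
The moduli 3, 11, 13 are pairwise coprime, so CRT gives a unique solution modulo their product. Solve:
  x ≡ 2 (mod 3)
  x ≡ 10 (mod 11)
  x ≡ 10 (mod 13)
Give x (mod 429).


Moduli 3, 11, 13 are pairwise coprime; by CRT there is a unique solution modulo M = 3 · 11 · 13 = 429.
Solve pairwise, accumulating the modulus:
  Start with x ≡ 2 (mod 3).
  Combine with x ≡ 10 (mod 11): since gcd(3, 11) = 1, we get a unique residue mod 33.
    Write x = 2 + 3·t and substitute into x ≡ 10 (mod 11): 3·t ≡ 10 − 2 = 8 (mod 11).
    The inverse of 3 mod 11 is 4 (since 3·4 = 12 = 1·11 + 1), so t ≡ 4·8 = 32 ≡ 10 (mod 11).
    Then x = 2 + 3·10 = 32, valid modulo lcm(3, 11) = 33: x ≡ 32 (mod 33).
  Combine with x ≡ 10 (mod 13): since gcd(33, 13) = 1, we get a unique residue mod 429.
    Write x = 32 + 33·t and substitute into x ≡ 10 (mod 13): 33·t ≡ 10 − 32 = -22 (mod 13).
    Reduce coefficients mod 13: 7·t ≡ 4 (mod 13).
    The inverse of 7 mod 13 is 2 (since 7·2 = 14 = 1·13 + 1), so t ≡ 2·4 = 8 ≡ 8 (mod 13).
    Then x = 32 + 33·8 = 296, valid modulo lcm(33, 13) = 429: x ≡ 296 (mod 429).
Verify: 296 mod 3 = 2 ✓, 296 mod 11 = 10 ✓, 296 mod 13 = 10 ✓.

x ≡ 296 (mod 429).
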